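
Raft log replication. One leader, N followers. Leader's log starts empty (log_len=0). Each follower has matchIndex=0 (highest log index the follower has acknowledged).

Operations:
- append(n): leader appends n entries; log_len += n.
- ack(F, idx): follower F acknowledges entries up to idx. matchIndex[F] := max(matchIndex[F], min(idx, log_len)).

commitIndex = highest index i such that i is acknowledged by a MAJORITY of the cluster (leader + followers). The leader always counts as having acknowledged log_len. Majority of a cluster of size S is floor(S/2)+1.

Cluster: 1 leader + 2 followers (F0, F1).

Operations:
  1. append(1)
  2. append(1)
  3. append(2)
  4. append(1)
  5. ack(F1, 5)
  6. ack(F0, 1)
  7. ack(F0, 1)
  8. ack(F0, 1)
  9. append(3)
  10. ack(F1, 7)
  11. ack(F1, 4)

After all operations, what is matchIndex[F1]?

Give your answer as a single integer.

Answer: 7

Derivation:
Op 1: append 1 -> log_len=1
Op 2: append 1 -> log_len=2
Op 3: append 2 -> log_len=4
Op 4: append 1 -> log_len=5
Op 5: F1 acks idx 5 -> match: F0=0 F1=5; commitIndex=5
Op 6: F0 acks idx 1 -> match: F0=1 F1=5; commitIndex=5
Op 7: F0 acks idx 1 -> match: F0=1 F1=5; commitIndex=5
Op 8: F0 acks idx 1 -> match: F0=1 F1=5; commitIndex=5
Op 9: append 3 -> log_len=8
Op 10: F1 acks idx 7 -> match: F0=1 F1=7; commitIndex=7
Op 11: F1 acks idx 4 -> match: F0=1 F1=7; commitIndex=7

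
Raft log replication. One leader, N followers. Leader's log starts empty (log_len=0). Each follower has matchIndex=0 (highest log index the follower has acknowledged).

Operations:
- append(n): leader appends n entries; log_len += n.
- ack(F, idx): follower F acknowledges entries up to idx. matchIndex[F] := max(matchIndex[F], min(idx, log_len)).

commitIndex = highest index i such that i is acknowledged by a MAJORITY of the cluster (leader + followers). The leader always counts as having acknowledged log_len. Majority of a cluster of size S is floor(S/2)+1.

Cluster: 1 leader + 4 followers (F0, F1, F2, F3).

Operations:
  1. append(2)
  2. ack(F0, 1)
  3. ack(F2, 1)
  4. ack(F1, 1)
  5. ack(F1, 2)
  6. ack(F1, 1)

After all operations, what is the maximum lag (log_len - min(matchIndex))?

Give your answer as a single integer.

Answer: 2

Derivation:
Op 1: append 2 -> log_len=2
Op 2: F0 acks idx 1 -> match: F0=1 F1=0 F2=0 F3=0; commitIndex=0
Op 3: F2 acks idx 1 -> match: F0=1 F1=0 F2=1 F3=0; commitIndex=1
Op 4: F1 acks idx 1 -> match: F0=1 F1=1 F2=1 F3=0; commitIndex=1
Op 5: F1 acks idx 2 -> match: F0=1 F1=2 F2=1 F3=0; commitIndex=1
Op 6: F1 acks idx 1 -> match: F0=1 F1=2 F2=1 F3=0; commitIndex=1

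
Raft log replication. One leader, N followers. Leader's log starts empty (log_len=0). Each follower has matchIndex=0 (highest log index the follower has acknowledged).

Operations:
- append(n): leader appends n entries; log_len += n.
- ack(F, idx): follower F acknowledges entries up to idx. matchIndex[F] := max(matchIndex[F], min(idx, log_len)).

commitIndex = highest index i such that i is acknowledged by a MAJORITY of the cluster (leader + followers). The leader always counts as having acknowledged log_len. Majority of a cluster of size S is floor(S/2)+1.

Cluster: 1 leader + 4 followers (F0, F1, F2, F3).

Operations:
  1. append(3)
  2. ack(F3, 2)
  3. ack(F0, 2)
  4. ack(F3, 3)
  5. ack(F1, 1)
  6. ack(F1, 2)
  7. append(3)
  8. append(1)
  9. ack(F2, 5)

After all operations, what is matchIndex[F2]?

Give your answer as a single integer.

Op 1: append 3 -> log_len=3
Op 2: F3 acks idx 2 -> match: F0=0 F1=0 F2=0 F3=2; commitIndex=0
Op 3: F0 acks idx 2 -> match: F0=2 F1=0 F2=0 F3=2; commitIndex=2
Op 4: F3 acks idx 3 -> match: F0=2 F1=0 F2=0 F3=3; commitIndex=2
Op 5: F1 acks idx 1 -> match: F0=2 F1=1 F2=0 F3=3; commitIndex=2
Op 6: F1 acks idx 2 -> match: F0=2 F1=2 F2=0 F3=3; commitIndex=2
Op 7: append 3 -> log_len=6
Op 8: append 1 -> log_len=7
Op 9: F2 acks idx 5 -> match: F0=2 F1=2 F2=5 F3=3; commitIndex=3

Answer: 5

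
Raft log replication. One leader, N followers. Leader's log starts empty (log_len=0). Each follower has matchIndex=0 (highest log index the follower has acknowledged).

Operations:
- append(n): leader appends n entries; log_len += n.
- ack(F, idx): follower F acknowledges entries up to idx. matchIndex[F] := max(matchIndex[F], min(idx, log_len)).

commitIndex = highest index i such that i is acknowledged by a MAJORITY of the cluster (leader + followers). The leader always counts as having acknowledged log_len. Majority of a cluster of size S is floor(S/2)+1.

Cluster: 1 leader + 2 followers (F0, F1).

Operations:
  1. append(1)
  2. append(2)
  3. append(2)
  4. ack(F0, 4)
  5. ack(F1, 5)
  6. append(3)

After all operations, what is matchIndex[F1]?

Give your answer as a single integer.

Op 1: append 1 -> log_len=1
Op 2: append 2 -> log_len=3
Op 3: append 2 -> log_len=5
Op 4: F0 acks idx 4 -> match: F0=4 F1=0; commitIndex=4
Op 5: F1 acks idx 5 -> match: F0=4 F1=5; commitIndex=5
Op 6: append 3 -> log_len=8

Answer: 5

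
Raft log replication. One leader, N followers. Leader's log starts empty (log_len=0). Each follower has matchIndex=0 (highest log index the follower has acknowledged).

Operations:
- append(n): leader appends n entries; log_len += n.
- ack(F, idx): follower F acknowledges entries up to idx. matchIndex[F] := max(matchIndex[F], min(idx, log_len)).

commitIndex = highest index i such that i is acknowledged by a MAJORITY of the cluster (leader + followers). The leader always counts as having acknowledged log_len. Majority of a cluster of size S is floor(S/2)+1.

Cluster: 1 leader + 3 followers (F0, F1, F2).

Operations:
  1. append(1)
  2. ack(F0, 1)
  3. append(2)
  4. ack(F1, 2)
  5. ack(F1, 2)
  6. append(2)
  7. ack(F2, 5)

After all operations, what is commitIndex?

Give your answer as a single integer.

Answer: 2

Derivation:
Op 1: append 1 -> log_len=1
Op 2: F0 acks idx 1 -> match: F0=1 F1=0 F2=0; commitIndex=0
Op 3: append 2 -> log_len=3
Op 4: F1 acks idx 2 -> match: F0=1 F1=2 F2=0; commitIndex=1
Op 5: F1 acks idx 2 -> match: F0=1 F1=2 F2=0; commitIndex=1
Op 6: append 2 -> log_len=5
Op 7: F2 acks idx 5 -> match: F0=1 F1=2 F2=5; commitIndex=2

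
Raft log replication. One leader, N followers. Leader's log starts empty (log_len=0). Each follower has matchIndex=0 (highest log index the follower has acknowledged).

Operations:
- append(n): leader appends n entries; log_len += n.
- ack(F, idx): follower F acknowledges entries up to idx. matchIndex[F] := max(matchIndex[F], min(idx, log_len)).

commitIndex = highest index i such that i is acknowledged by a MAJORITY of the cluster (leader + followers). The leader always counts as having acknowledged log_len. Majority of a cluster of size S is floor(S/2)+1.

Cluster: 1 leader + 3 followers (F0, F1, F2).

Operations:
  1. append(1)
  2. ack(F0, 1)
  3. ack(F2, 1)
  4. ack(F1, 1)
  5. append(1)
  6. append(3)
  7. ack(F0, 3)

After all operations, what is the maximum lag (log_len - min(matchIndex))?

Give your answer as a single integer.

Op 1: append 1 -> log_len=1
Op 2: F0 acks idx 1 -> match: F0=1 F1=0 F2=0; commitIndex=0
Op 3: F2 acks idx 1 -> match: F0=1 F1=0 F2=1; commitIndex=1
Op 4: F1 acks idx 1 -> match: F0=1 F1=1 F2=1; commitIndex=1
Op 5: append 1 -> log_len=2
Op 6: append 3 -> log_len=5
Op 7: F0 acks idx 3 -> match: F0=3 F1=1 F2=1; commitIndex=1

Answer: 4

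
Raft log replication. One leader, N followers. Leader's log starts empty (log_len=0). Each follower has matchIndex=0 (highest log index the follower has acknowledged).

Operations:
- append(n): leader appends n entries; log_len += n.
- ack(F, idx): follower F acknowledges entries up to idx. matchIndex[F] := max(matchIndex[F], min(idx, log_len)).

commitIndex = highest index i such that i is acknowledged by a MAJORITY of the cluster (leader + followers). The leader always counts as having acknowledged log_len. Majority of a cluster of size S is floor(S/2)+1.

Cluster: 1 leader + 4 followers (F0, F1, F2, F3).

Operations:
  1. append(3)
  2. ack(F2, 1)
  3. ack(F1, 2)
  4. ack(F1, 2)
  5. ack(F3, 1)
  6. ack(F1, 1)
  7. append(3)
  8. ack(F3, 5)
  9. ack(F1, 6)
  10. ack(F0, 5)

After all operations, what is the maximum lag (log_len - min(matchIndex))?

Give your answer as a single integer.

Answer: 5

Derivation:
Op 1: append 3 -> log_len=3
Op 2: F2 acks idx 1 -> match: F0=0 F1=0 F2=1 F3=0; commitIndex=0
Op 3: F1 acks idx 2 -> match: F0=0 F1=2 F2=1 F3=0; commitIndex=1
Op 4: F1 acks idx 2 -> match: F0=0 F1=2 F2=1 F3=0; commitIndex=1
Op 5: F3 acks idx 1 -> match: F0=0 F1=2 F2=1 F3=1; commitIndex=1
Op 6: F1 acks idx 1 -> match: F0=0 F1=2 F2=1 F3=1; commitIndex=1
Op 7: append 3 -> log_len=6
Op 8: F3 acks idx 5 -> match: F0=0 F1=2 F2=1 F3=5; commitIndex=2
Op 9: F1 acks idx 6 -> match: F0=0 F1=6 F2=1 F3=5; commitIndex=5
Op 10: F0 acks idx 5 -> match: F0=5 F1=6 F2=1 F3=5; commitIndex=5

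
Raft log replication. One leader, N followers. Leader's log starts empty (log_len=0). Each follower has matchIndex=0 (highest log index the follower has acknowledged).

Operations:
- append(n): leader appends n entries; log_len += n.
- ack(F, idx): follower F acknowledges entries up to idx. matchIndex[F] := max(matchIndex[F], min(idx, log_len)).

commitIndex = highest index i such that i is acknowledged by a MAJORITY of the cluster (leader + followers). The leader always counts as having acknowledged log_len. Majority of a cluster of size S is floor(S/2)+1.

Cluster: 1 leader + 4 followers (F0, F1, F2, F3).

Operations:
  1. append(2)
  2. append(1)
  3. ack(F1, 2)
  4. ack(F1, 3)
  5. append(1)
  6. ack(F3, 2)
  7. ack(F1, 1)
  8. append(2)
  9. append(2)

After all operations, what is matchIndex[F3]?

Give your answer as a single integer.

Op 1: append 2 -> log_len=2
Op 2: append 1 -> log_len=3
Op 3: F1 acks idx 2 -> match: F0=0 F1=2 F2=0 F3=0; commitIndex=0
Op 4: F1 acks idx 3 -> match: F0=0 F1=3 F2=0 F3=0; commitIndex=0
Op 5: append 1 -> log_len=4
Op 6: F3 acks idx 2 -> match: F0=0 F1=3 F2=0 F3=2; commitIndex=2
Op 7: F1 acks idx 1 -> match: F0=0 F1=3 F2=0 F3=2; commitIndex=2
Op 8: append 2 -> log_len=6
Op 9: append 2 -> log_len=8

Answer: 2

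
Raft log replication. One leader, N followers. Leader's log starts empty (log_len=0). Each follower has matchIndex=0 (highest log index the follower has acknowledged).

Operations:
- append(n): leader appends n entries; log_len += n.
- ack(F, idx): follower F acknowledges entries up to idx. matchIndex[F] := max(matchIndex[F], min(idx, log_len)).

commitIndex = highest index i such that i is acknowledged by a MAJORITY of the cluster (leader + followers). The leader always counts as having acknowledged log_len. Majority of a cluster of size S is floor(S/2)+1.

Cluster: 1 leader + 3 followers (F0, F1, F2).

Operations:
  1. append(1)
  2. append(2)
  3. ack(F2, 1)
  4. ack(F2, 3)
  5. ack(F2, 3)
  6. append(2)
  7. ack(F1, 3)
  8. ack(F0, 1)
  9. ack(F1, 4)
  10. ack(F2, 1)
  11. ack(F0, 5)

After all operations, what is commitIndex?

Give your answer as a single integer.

Op 1: append 1 -> log_len=1
Op 2: append 2 -> log_len=3
Op 3: F2 acks idx 1 -> match: F0=0 F1=0 F2=1; commitIndex=0
Op 4: F2 acks idx 3 -> match: F0=0 F1=0 F2=3; commitIndex=0
Op 5: F2 acks idx 3 -> match: F0=0 F1=0 F2=3; commitIndex=0
Op 6: append 2 -> log_len=5
Op 7: F1 acks idx 3 -> match: F0=0 F1=3 F2=3; commitIndex=3
Op 8: F0 acks idx 1 -> match: F0=1 F1=3 F2=3; commitIndex=3
Op 9: F1 acks idx 4 -> match: F0=1 F1=4 F2=3; commitIndex=3
Op 10: F2 acks idx 1 -> match: F0=1 F1=4 F2=3; commitIndex=3
Op 11: F0 acks idx 5 -> match: F0=5 F1=4 F2=3; commitIndex=4

Answer: 4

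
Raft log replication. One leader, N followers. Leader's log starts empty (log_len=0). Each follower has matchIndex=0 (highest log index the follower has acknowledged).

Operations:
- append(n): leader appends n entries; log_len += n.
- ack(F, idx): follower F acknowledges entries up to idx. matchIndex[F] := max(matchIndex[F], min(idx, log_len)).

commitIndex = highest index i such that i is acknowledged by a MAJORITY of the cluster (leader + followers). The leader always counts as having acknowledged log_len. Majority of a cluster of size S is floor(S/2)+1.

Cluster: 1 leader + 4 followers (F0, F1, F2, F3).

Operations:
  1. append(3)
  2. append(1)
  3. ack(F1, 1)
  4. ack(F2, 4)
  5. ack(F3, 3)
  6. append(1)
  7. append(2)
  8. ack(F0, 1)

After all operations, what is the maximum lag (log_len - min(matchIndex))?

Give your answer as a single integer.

Op 1: append 3 -> log_len=3
Op 2: append 1 -> log_len=4
Op 3: F1 acks idx 1 -> match: F0=0 F1=1 F2=0 F3=0; commitIndex=0
Op 4: F2 acks idx 4 -> match: F0=0 F1=1 F2=4 F3=0; commitIndex=1
Op 5: F3 acks idx 3 -> match: F0=0 F1=1 F2=4 F3=3; commitIndex=3
Op 6: append 1 -> log_len=5
Op 7: append 2 -> log_len=7
Op 8: F0 acks idx 1 -> match: F0=1 F1=1 F2=4 F3=3; commitIndex=3

Answer: 6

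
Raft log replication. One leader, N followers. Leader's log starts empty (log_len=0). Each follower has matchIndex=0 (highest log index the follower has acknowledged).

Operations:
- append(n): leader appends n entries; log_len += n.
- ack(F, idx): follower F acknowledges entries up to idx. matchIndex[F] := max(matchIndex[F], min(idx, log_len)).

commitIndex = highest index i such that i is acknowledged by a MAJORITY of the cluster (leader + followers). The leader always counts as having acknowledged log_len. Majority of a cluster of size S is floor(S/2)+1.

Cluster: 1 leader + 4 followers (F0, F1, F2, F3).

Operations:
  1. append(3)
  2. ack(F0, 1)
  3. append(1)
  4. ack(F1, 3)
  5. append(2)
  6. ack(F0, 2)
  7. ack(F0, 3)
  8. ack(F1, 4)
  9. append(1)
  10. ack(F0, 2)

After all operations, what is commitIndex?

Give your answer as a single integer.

Answer: 3

Derivation:
Op 1: append 3 -> log_len=3
Op 2: F0 acks idx 1 -> match: F0=1 F1=0 F2=0 F3=0; commitIndex=0
Op 3: append 1 -> log_len=4
Op 4: F1 acks idx 3 -> match: F0=1 F1=3 F2=0 F3=0; commitIndex=1
Op 5: append 2 -> log_len=6
Op 6: F0 acks idx 2 -> match: F0=2 F1=3 F2=0 F3=0; commitIndex=2
Op 7: F0 acks idx 3 -> match: F0=3 F1=3 F2=0 F3=0; commitIndex=3
Op 8: F1 acks idx 4 -> match: F0=3 F1=4 F2=0 F3=0; commitIndex=3
Op 9: append 1 -> log_len=7
Op 10: F0 acks idx 2 -> match: F0=3 F1=4 F2=0 F3=0; commitIndex=3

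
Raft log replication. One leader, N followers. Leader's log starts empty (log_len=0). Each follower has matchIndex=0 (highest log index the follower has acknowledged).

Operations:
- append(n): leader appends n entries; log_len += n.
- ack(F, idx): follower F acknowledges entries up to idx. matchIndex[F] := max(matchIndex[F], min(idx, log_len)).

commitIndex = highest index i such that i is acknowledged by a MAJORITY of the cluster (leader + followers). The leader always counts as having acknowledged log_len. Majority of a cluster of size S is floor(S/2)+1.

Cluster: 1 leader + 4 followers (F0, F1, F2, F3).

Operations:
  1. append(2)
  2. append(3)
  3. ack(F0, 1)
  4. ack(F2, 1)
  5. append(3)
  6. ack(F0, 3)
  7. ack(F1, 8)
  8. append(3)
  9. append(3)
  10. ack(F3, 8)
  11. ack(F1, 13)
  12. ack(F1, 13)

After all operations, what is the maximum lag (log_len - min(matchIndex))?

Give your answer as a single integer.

Op 1: append 2 -> log_len=2
Op 2: append 3 -> log_len=5
Op 3: F0 acks idx 1 -> match: F0=1 F1=0 F2=0 F3=0; commitIndex=0
Op 4: F2 acks idx 1 -> match: F0=1 F1=0 F2=1 F3=0; commitIndex=1
Op 5: append 3 -> log_len=8
Op 6: F0 acks idx 3 -> match: F0=3 F1=0 F2=1 F3=0; commitIndex=1
Op 7: F1 acks idx 8 -> match: F0=3 F1=8 F2=1 F3=0; commitIndex=3
Op 8: append 3 -> log_len=11
Op 9: append 3 -> log_len=14
Op 10: F3 acks idx 8 -> match: F0=3 F1=8 F2=1 F3=8; commitIndex=8
Op 11: F1 acks idx 13 -> match: F0=3 F1=13 F2=1 F3=8; commitIndex=8
Op 12: F1 acks idx 13 -> match: F0=3 F1=13 F2=1 F3=8; commitIndex=8

Answer: 13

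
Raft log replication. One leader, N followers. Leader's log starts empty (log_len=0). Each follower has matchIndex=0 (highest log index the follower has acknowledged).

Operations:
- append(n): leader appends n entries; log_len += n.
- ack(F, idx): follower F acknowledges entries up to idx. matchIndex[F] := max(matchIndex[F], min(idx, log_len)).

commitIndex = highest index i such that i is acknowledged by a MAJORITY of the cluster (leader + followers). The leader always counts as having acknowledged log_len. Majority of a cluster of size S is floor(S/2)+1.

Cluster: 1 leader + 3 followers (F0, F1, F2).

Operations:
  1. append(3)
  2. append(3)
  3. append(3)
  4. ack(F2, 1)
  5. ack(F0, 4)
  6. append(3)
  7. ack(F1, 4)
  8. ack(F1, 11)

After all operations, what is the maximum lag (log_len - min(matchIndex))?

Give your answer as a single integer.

Answer: 11

Derivation:
Op 1: append 3 -> log_len=3
Op 2: append 3 -> log_len=6
Op 3: append 3 -> log_len=9
Op 4: F2 acks idx 1 -> match: F0=0 F1=0 F2=1; commitIndex=0
Op 5: F0 acks idx 4 -> match: F0=4 F1=0 F2=1; commitIndex=1
Op 6: append 3 -> log_len=12
Op 7: F1 acks idx 4 -> match: F0=4 F1=4 F2=1; commitIndex=4
Op 8: F1 acks idx 11 -> match: F0=4 F1=11 F2=1; commitIndex=4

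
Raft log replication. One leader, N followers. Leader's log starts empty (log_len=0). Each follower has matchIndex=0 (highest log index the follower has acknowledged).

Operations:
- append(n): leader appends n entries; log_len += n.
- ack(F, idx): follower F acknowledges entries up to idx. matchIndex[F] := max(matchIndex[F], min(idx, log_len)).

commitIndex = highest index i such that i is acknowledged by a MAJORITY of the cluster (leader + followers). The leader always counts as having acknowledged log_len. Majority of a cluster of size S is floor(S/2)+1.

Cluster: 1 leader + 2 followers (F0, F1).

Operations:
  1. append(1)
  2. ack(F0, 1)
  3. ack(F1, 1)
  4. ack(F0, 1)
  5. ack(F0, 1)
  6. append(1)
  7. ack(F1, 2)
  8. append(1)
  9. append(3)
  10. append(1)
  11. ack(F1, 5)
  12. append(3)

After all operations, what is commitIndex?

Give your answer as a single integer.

Answer: 5

Derivation:
Op 1: append 1 -> log_len=1
Op 2: F0 acks idx 1 -> match: F0=1 F1=0; commitIndex=1
Op 3: F1 acks idx 1 -> match: F0=1 F1=1; commitIndex=1
Op 4: F0 acks idx 1 -> match: F0=1 F1=1; commitIndex=1
Op 5: F0 acks idx 1 -> match: F0=1 F1=1; commitIndex=1
Op 6: append 1 -> log_len=2
Op 7: F1 acks idx 2 -> match: F0=1 F1=2; commitIndex=2
Op 8: append 1 -> log_len=3
Op 9: append 3 -> log_len=6
Op 10: append 1 -> log_len=7
Op 11: F1 acks idx 5 -> match: F0=1 F1=5; commitIndex=5
Op 12: append 3 -> log_len=10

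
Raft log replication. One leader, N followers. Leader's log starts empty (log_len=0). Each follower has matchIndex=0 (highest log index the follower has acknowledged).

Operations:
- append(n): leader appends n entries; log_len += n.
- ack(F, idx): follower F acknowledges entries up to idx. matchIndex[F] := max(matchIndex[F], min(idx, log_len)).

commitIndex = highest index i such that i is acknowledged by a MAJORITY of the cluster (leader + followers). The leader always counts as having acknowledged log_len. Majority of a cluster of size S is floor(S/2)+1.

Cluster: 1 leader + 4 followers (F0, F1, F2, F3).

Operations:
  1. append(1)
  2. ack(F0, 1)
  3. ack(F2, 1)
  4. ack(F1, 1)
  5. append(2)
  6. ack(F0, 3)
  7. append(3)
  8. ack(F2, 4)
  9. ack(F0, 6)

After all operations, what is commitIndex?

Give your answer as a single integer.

Op 1: append 1 -> log_len=1
Op 2: F0 acks idx 1 -> match: F0=1 F1=0 F2=0 F3=0; commitIndex=0
Op 3: F2 acks idx 1 -> match: F0=1 F1=0 F2=1 F3=0; commitIndex=1
Op 4: F1 acks idx 1 -> match: F0=1 F1=1 F2=1 F3=0; commitIndex=1
Op 5: append 2 -> log_len=3
Op 6: F0 acks idx 3 -> match: F0=3 F1=1 F2=1 F3=0; commitIndex=1
Op 7: append 3 -> log_len=6
Op 8: F2 acks idx 4 -> match: F0=3 F1=1 F2=4 F3=0; commitIndex=3
Op 9: F0 acks idx 6 -> match: F0=6 F1=1 F2=4 F3=0; commitIndex=4

Answer: 4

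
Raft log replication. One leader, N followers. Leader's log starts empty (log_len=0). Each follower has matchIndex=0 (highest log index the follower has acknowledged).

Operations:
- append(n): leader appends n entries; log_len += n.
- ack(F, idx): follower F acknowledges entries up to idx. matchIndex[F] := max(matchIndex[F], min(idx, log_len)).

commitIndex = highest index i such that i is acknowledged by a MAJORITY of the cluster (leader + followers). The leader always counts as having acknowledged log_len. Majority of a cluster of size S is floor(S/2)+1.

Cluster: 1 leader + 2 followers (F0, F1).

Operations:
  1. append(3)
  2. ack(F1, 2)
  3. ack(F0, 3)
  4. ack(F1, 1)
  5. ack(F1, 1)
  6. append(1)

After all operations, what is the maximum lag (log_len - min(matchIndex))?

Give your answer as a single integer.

Answer: 2

Derivation:
Op 1: append 3 -> log_len=3
Op 2: F1 acks idx 2 -> match: F0=0 F1=2; commitIndex=2
Op 3: F0 acks idx 3 -> match: F0=3 F1=2; commitIndex=3
Op 4: F1 acks idx 1 -> match: F0=3 F1=2; commitIndex=3
Op 5: F1 acks idx 1 -> match: F0=3 F1=2; commitIndex=3
Op 6: append 1 -> log_len=4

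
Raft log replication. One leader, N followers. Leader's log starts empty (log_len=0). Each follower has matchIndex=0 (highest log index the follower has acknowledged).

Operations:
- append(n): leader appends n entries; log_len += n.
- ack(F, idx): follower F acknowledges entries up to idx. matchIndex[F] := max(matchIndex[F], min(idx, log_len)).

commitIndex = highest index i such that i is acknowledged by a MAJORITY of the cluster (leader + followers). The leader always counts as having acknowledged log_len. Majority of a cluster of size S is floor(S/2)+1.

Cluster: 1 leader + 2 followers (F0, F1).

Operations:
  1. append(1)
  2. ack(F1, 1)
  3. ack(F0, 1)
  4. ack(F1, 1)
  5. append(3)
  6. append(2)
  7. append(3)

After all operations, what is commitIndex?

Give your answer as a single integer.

Op 1: append 1 -> log_len=1
Op 2: F1 acks idx 1 -> match: F0=0 F1=1; commitIndex=1
Op 3: F0 acks idx 1 -> match: F0=1 F1=1; commitIndex=1
Op 4: F1 acks idx 1 -> match: F0=1 F1=1; commitIndex=1
Op 5: append 3 -> log_len=4
Op 6: append 2 -> log_len=6
Op 7: append 3 -> log_len=9

Answer: 1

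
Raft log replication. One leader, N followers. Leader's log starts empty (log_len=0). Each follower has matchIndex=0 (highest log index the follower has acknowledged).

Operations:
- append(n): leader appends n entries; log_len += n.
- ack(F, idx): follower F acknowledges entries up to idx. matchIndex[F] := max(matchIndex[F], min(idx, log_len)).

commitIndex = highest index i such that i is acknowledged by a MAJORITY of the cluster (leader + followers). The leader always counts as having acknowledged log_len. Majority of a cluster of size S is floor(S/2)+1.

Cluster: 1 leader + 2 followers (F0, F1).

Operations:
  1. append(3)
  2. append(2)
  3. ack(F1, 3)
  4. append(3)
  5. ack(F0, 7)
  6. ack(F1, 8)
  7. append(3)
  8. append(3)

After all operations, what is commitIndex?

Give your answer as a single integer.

Op 1: append 3 -> log_len=3
Op 2: append 2 -> log_len=5
Op 3: F1 acks idx 3 -> match: F0=0 F1=3; commitIndex=3
Op 4: append 3 -> log_len=8
Op 5: F0 acks idx 7 -> match: F0=7 F1=3; commitIndex=7
Op 6: F1 acks idx 8 -> match: F0=7 F1=8; commitIndex=8
Op 7: append 3 -> log_len=11
Op 8: append 3 -> log_len=14

Answer: 8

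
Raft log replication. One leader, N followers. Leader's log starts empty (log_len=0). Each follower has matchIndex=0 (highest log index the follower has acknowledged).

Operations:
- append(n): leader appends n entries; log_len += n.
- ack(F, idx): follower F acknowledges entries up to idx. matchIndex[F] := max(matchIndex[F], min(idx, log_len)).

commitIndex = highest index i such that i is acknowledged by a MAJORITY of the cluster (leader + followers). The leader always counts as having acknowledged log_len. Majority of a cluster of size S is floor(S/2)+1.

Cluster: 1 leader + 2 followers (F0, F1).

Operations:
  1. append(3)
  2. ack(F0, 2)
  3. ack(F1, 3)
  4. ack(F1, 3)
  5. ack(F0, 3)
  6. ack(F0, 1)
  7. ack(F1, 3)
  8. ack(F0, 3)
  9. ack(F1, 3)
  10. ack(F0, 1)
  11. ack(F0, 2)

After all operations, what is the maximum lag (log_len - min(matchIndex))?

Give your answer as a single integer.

Op 1: append 3 -> log_len=3
Op 2: F0 acks idx 2 -> match: F0=2 F1=0; commitIndex=2
Op 3: F1 acks idx 3 -> match: F0=2 F1=3; commitIndex=3
Op 4: F1 acks idx 3 -> match: F0=2 F1=3; commitIndex=3
Op 5: F0 acks idx 3 -> match: F0=3 F1=3; commitIndex=3
Op 6: F0 acks idx 1 -> match: F0=3 F1=3; commitIndex=3
Op 7: F1 acks idx 3 -> match: F0=3 F1=3; commitIndex=3
Op 8: F0 acks idx 3 -> match: F0=3 F1=3; commitIndex=3
Op 9: F1 acks idx 3 -> match: F0=3 F1=3; commitIndex=3
Op 10: F0 acks idx 1 -> match: F0=3 F1=3; commitIndex=3
Op 11: F0 acks idx 2 -> match: F0=3 F1=3; commitIndex=3

Answer: 0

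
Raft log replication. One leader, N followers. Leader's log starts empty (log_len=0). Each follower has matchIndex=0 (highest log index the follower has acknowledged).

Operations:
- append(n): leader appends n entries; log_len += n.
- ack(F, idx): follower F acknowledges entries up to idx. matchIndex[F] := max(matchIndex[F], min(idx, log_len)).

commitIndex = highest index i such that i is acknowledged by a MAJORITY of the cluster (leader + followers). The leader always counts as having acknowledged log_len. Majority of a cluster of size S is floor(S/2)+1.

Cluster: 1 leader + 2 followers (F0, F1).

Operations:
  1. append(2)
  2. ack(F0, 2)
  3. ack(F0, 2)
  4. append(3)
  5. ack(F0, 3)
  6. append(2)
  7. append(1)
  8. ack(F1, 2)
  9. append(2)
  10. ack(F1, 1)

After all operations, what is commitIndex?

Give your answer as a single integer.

Op 1: append 2 -> log_len=2
Op 2: F0 acks idx 2 -> match: F0=2 F1=0; commitIndex=2
Op 3: F0 acks idx 2 -> match: F0=2 F1=0; commitIndex=2
Op 4: append 3 -> log_len=5
Op 5: F0 acks idx 3 -> match: F0=3 F1=0; commitIndex=3
Op 6: append 2 -> log_len=7
Op 7: append 1 -> log_len=8
Op 8: F1 acks idx 2 -> match: F0=3 F1=2; commitIndex=3
Op 9: append 2 -> log_len=10
Op 10: F1 acks idx 1 -> match: F0=3 F1=2; commitIndex=3

Answer: 3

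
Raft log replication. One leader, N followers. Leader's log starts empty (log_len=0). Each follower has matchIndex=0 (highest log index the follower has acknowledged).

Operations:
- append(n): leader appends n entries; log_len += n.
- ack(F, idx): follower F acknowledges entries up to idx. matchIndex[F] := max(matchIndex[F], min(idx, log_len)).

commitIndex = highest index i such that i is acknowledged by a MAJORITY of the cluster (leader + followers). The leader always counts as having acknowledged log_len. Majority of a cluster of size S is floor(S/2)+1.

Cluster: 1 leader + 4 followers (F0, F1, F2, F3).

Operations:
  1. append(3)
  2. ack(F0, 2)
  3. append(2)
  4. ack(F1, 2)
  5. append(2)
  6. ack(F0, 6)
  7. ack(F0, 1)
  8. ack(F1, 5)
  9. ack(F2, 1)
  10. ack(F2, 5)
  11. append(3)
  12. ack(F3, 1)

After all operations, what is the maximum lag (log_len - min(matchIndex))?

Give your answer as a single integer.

Op 1: append 3 -> log_len=3
Op 2: F0 acks idx 2 -> match: F0=2 F1=0 F2=0 F3=0; commitIndex=0
Op 3: append 2 -> log_len=5
Op 4: F1 acks idx 2 -> match: F0=2 F1=2 F2=0 F3=0; commitIndex=2
Op 5: append 2 -> log_len=7
Op 6: F0 acks idx 6 -> match: F0=6 F1=2 F2=0 F3=0; commitIndex=2
Op 7: F0 acks idx 1 -> match: F0=6 F1=2 F2=0 F3=0; commitIndex=2
Op 8: F1 acks idx 5 -> match: F0=6 F1=5 F2=0 F3=0; commitIndex=5
Op 9: F2 acks idx 1 -> match: F0=6 F1=5 F2=1 F3=0; commitIndex=5
Op 10: F2 acks idx 5 -> match: F0=6 F1=5 F2=5 F3=0; commitIndex=5
Op 11: append 3 -> log_len=10
Op 12: F3 acks idx 1 -> match: F0=6 F1=5 F2=5 F3=1; commitIndex=5

Answer: 9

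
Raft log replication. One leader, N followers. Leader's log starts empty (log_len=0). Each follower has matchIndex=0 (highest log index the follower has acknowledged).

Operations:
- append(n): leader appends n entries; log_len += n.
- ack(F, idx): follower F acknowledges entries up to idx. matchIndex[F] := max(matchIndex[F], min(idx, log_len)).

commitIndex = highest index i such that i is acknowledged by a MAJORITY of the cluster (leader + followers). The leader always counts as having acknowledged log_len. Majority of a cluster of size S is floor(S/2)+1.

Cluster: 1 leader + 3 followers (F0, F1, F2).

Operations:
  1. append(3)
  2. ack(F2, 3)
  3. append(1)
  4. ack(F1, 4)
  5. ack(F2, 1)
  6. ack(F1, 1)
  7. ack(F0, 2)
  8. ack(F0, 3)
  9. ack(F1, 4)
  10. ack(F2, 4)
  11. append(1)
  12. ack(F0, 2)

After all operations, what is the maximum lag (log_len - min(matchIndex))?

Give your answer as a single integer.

Op 1: append 3 -> log_len=3
Op 2: F2 acks idx 3 -> match: F0=0 F1=0 F2=3; commitIndex=0
Op 3: append 1 -> log_len=4
Op 4: F1 acks idx 4 -> match: F0=0 F1=4 F2=3; commitIndex=3
Op 5: F2 acks idx 1 -> match: F0=0 F1=4 F2=3; commitIndex=3
Op 6: F1 acks idx 1 -> match: F0=0 F1=4 F2=3; commitIndex=3
Op 7: F0 acks idx 2 -> match: F0=2 F1=4 F2=3; commitIndex=3
Op 8: F0 acks idx 3 -> match: F0=3 F1=4 F2=3; commitIndex=3
Op 9: F1 acks idx 4 -> match: F0=3 F1=4 F2=3; commitIndex=3
Op 10: F2 acks idx 4 -> match: F0=3 F1=4 F2=4; commitIndex=4
Op 11: append 1 -> log_len=5
Op 12: F0 acks idx 2 -> match: F0=3 F1=4 F2=4; commitIndex=4

Answer: 2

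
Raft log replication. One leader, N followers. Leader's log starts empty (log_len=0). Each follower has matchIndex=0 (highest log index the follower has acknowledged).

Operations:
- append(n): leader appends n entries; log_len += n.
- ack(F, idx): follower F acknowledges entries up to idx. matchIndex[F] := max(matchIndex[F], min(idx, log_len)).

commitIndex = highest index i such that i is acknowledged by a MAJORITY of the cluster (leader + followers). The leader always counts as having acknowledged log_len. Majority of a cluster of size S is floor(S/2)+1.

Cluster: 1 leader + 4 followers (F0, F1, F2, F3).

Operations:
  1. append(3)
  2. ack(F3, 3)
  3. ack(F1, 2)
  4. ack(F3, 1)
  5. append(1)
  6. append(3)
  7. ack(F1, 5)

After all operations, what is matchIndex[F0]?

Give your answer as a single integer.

Answer: 0

Derivation:
Op 1: append 3 -> log_len=3
Op 2: F3 acks idx 3 -> match: F0=0 F1=0 F2=0 F3=3; commitIndex=0
Op 3: F1 acks idx 2 -> match: F0=0 F1=2 F2=0 F3=3; commitIndex=2
Op 4: F3 acks idx 1 -> match: F0=0 F1=2 F2=0 F3=3; commitIndex=2
Op 5: append 1 -> log_len=4
Op 6: append 3 -> log_len=7
Op 7: F1 acks idx 5 -> match: F0=0 F1=5 F2=0 F3=3; commitIndex=3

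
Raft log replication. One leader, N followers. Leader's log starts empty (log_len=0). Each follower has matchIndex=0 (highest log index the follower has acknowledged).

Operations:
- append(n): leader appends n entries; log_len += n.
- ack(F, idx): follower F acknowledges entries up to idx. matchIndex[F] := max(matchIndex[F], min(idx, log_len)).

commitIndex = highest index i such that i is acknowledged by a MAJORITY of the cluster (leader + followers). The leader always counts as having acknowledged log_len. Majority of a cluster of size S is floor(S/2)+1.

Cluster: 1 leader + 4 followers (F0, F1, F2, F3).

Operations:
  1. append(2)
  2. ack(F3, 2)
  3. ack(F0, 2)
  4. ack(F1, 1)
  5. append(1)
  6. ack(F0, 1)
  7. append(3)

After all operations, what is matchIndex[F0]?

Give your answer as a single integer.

Answer: 2

Derivation:
Op 1: append 2 -> log_len=2
Op 2: F3 acks idx 2 -> match: F0=0 F1=0 F2=0 F3=2; commitIndex=0
Op 3: F0 acks idx 2 -> match: F0=2 F1=0 F2=0 F3=2; commitIndex=2
Op 4: F1 acks idx 1 -> match: F0=2 F1=1 F2=0 F3=2; commitIndex=2
Op 5: append 1 -> log_len=3
Op 6: F0 acks idx 1 -> match: F0=2 F1=1 F2=0 F3=2; commitIndex=2
Op 7: append 3 -> log_len=6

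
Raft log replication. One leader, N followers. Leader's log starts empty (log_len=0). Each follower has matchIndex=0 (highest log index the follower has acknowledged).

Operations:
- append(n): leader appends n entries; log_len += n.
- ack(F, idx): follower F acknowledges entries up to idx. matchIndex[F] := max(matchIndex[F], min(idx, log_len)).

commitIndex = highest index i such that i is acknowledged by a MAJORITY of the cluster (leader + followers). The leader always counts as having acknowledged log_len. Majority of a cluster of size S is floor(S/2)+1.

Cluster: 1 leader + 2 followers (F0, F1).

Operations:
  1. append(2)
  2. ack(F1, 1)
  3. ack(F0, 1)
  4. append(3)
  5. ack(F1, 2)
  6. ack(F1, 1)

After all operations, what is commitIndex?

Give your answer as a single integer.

Answer: 2

Derivation:
Op 1: append 2 -> log_len=2
Op 2: F1 acks idx 1 -> match: F0=0 F1=1; commitIndex=1
Op 3: F0 acks idx 1 -> match: F0=1 F1=1; commitIndex=1
Op 4: append 3 -> log_len=5
Op 5: F1 acks idx 2 -> match: F0=1 F1=2; commitIndex=2
Op 6: F1 acks idx 1 -> match: F0=1 F1=2; commitIndex=2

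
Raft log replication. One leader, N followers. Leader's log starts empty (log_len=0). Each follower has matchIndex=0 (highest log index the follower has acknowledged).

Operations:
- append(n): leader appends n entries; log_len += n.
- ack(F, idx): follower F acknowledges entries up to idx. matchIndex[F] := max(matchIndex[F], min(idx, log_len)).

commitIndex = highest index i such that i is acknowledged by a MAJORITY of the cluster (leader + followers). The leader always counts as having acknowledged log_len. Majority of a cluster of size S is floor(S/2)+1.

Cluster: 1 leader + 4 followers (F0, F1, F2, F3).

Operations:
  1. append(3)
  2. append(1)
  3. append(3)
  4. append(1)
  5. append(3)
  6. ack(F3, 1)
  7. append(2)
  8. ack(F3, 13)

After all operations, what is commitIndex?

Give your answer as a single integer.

Answer: 0

Derivation:
Op 1: append 3 -> log_len=3
Op 2: append 1 -> log_len=4
Op 3: append 3 -> log_len=7
Op 4: append 1 -> log_len=8
Op 5: append 3 -> log_len=11
Op 6: F3 acks idx 1 -> match: F0=0 F1=0 F2=0 F3=1; commitIndex=0
Op 7: append 2 -> log_len=13
Op 8: F3 acks idx 13 -> match: F0=0 F1=0 F2=0 F3=13; commitIndex=0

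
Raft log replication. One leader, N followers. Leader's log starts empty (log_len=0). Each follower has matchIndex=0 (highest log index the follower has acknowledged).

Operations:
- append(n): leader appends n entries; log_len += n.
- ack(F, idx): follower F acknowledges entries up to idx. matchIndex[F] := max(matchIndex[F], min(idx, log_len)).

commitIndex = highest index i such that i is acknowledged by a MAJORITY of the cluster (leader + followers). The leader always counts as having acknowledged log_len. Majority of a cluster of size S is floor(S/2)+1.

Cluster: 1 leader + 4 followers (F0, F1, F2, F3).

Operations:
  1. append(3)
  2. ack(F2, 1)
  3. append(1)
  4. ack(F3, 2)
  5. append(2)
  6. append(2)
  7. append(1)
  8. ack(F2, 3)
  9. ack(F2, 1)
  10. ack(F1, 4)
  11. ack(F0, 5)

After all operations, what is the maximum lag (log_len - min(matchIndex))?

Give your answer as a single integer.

Answer: 7

Derivation:
Op 1: append 3 -> log_len=3
Op 2: F2 acks idx 1 -> match: F0=0 F1=0 F2=1 F3=0; commitIndex=0
Op 3: append 1 -> log_len=4
Op 4: F3 acks idx 2 -> match: F0=0 F1=0 F2=1 F3=2; commitIndex=1
Op 5: append 2 -> log_len=6
Op 6: append 2 -> log_len=8
Op 7: append 1 -> log_len=9
Op 8: F2 acks idx 3 -> match: F0=0 F1=0 F2=3 F3=2; commitIndex=2
Op 9: F2 acks idx 1 -> match: F0=0 F1=0 F2=3 F3=2; commitIndex=2
Op 10: F1 acks idx 4 -> match: F0=0 F1=4 F2=3 F3=2; commitIndex=3
Op 11: F0 acks idx 5 -> match: F0=5 F1=4 F2=3 F3=2; commitIndex=4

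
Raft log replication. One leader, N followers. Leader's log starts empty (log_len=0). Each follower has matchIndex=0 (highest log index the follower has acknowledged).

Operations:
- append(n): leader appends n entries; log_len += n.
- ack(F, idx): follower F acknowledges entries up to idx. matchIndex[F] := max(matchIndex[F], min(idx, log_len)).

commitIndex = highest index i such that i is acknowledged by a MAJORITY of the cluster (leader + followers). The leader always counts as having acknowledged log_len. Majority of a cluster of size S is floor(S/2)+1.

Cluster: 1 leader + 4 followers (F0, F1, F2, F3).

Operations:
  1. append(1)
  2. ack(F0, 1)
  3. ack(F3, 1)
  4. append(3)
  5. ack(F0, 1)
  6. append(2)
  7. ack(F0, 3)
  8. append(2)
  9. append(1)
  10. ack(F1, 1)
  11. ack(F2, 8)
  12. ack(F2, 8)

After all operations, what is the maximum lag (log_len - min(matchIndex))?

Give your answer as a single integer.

Answer: 8

Derivation:
Op 1: append 1 -> log_len=1
Op 2: F0 acks idx 1 -> match: F0=1 F1=0 F2=0 F3=0; commitIndex=0
Op 3: F3 acks idx 1 -> match: F0=1 F1=0 F2=0 F3=1; commitIndex=1
Op 4: append 3 -> log_len=4
Op 5: F0 acks idx 1 -> match: F0=1 F1=0 F2=0 F3=1; commitIndex=1
Op 6: append 2 -> log_len=6
Op 7: F0 acks idx 3 -> match: F0=3 F1=0 F2=0 F3=1; commitIndex=1
Op 8: append 2 -> log_len=8
Op 9: append 1 -> log_len=9
Op 10: F1 acks idx 1 -> match: F0=3 F1=1 F2=0 F3=1; commitIndex=1
Op 11: F2 acks idx 8 -> match: F0=3 F1=1 F2=8 F3=1; commitIndex=3
Op 12: F2 acks idx 8 -> match: F0=3 F1=1 F2=8 F3=1; commitIndex=3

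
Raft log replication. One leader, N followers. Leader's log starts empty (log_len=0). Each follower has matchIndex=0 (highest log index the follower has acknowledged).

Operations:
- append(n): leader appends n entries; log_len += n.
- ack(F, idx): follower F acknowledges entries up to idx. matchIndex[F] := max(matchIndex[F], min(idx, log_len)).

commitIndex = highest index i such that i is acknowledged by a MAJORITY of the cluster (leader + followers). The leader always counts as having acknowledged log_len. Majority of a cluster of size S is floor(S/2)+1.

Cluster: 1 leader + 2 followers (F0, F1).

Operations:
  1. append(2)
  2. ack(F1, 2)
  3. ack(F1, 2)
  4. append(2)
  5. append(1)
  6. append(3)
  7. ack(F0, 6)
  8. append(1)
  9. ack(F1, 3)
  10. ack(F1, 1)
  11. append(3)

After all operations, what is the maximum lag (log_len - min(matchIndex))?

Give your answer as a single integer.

Op 1: append 2 -> log_len=2
Op 2: F1 acks idx 2 -> match: F0=0 F1=2; commitIndex=2
Op 3: F1 acks idx 2 -> match: F0=0 F1=2; commitIndex=2
Op 4: append 2 -> log_len=4
Op 5: append 1 -> log_len=5
Op 6: append 3 -> log_len=8
Op 7: F0 acks idx 6 -> match: F0=6 F1=2; commitIndex=6
Op 8: append 1 -> log_len=9
Op 9: F1 acks idx 3 -> match: F0=6 F1=3; commitIndex=6
Op 10: F1 acks idx 1 -> match: F0=6 F1=3; commitIndex=6
Op 11: append 3 -> log_len=12

Answer: 9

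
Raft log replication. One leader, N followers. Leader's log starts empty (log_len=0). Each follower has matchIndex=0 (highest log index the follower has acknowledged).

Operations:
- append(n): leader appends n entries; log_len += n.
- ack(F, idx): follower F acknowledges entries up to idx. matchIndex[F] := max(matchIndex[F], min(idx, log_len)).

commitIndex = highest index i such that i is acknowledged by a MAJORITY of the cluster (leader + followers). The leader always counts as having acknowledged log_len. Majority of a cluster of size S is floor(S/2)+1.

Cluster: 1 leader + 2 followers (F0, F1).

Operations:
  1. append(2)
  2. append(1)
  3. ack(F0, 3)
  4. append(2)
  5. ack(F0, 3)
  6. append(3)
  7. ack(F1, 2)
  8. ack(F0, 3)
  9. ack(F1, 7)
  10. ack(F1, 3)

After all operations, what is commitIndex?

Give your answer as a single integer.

Op 1: append 2 -> log_len=2
Op 2: append 1 -> log_len=3
Op 3: F0 acks idx 3 -> match: F0=3 F1=0; commitIndex=3
Op 4: append 2 -> log_len=5
Op 5: F0 acks idx 3 -> match: F0=3 F1=0; commitIndex=3
Op 6: append 3 -> log_len=8
Op 7: F1 acks idx 2 -> match: F0=3 F1=2; commitIndex=3
Op 8: F0 acks idx 3 -> match: F0=3 F1=2; commitIndex=3
Op 9: F1 acks idx 7 -> match: F0=3 F1=7; commitIndex=7
Op 10: F1 acks idx 3 -> match: F0=3 F1=7; commitIndex=7

Answer: 7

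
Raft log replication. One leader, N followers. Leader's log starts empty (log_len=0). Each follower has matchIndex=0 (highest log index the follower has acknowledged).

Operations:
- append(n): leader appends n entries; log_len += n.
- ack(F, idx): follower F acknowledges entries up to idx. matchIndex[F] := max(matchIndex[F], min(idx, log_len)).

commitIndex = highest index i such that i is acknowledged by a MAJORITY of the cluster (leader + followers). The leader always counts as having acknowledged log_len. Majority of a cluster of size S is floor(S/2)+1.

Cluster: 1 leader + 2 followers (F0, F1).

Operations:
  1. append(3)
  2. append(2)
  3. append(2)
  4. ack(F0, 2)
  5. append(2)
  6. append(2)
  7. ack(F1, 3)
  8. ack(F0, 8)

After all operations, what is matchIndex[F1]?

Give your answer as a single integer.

Op 1: append 3 -> log_len=3
Op 2: append 2 -> log_len=5
Op 3: append 2 -> log_len=7
Op 4: F0 acks idx 2 -> match: F0=2 F1=0; commitIndex=2
Op 5: append 2 -> log_len=9
Op 6: append 2 -> log_len=11
Op 7: F1 acks idx 3 -> match: F0=2 F1=3; commitIndex=3
Op 8: F0 acks idx 8 -> match: F0=8 F1=3; commitIndex=8

Answer: 3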